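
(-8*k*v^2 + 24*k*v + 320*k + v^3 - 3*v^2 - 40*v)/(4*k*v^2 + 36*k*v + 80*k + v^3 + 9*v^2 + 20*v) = (-8*k*v + 64*k + v^2 - 8*v)/(4*k*v + 16*k + v^2 + 4*v)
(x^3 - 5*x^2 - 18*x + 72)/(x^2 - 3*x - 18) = (x^2 + x - 12)/(x + 3)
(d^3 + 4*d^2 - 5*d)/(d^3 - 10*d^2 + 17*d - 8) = d*(d + 5)/(d^2 - 9*d + 8)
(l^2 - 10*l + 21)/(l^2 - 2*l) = (l^2 - 10*l + 21)/(l*(l - 2))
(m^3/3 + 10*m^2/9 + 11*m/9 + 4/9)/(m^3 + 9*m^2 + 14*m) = (3*m^3 + 10*m^2 + 11*m + 4)/(9*m*(m^2 + 9*m + 14))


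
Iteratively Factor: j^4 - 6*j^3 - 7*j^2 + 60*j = (j - 5)*(j^3 - j^2 - 12*j) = (j - 5)*(j - 4)*(j^2 + 3*j) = j*(j - 5)*(j - 4)*(j + 3)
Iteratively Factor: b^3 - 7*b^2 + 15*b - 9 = (b - 1)*(b^2 - 6*b + 9) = (b - 3)*(b - 1)*(b - 3)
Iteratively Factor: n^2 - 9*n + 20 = (n - 5)*(n - 4)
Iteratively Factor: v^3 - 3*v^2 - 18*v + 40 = (v + 4)*(v^2 - 7*v + 10) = (v - 5)*(v + 4)*(v - 2)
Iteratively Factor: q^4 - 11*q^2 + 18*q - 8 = (q + 4)*(q^3 - 4*q^2 + 5*q - 2) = (q - 2)*(q + 4)*(q^2 - 2*q + 1) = (q - 2)*(q - 1)*(q + 4)*(q - 1)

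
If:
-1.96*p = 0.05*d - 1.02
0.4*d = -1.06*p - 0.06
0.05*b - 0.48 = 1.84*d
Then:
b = -50.75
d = -1.64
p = 0.56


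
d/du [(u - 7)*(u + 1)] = 2*u - 6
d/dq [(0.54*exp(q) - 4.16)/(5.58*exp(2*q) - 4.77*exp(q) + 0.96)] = (-3.0132*exp(2*q) + 46.4256*exp(q) - 19.3248)*exp(q)/(31.1364*exp(4*q) - 53.2332*exp(3*q) + 33.4665*exp(2*q) - 9.1584*exp(q) + 0.9216)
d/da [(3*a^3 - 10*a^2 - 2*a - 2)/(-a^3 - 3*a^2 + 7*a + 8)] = (-19*a^4 + 38*a^3 - 10*a^2 - 172*a - 2)/(a^6 + 6*a^5 - 5*a^4 - 58*a^3 + a^2 + 112*a + 64)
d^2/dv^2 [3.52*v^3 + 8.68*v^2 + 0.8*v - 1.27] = 21.12*v + 17.36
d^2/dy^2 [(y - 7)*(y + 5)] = 2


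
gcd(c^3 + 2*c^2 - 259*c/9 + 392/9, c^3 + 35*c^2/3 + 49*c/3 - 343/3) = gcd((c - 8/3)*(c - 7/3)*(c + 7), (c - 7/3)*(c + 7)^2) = c^2 + 14*c/3 - 49/3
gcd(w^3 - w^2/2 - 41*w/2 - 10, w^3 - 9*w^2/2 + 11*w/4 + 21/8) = w + 1/2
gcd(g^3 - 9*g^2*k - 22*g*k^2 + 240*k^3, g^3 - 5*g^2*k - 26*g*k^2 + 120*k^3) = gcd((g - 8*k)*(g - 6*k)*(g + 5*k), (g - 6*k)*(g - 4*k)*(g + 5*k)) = g^2 - g*k - 30*k^2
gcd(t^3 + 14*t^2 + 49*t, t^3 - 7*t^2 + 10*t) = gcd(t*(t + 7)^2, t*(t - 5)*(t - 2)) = t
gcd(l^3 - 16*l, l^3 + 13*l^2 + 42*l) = l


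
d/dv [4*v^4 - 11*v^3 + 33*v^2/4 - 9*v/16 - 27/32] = 16*v^3 - 33*v^2 + 33*v/2 - 9/16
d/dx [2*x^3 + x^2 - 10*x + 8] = 6*x^2 + 2*x - 10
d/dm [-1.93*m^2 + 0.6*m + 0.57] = 0.6 - 3.86*m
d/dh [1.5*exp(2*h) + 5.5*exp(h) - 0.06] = (3.0*exp(h) + 5.5)*exp(h)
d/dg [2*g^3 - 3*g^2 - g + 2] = 6*g^2 - 6*g - 1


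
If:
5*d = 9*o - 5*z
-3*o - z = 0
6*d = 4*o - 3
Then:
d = -18/31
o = -15/124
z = 45/124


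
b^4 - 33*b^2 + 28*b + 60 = (b - 5)*(b - 2)*(b + 1)*(b + 6)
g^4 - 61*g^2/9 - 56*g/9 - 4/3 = (g - 3)*(g + 1/3)*(g + 2/3)*(g + 2)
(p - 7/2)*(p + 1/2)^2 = p^3 - 5*p^2/2 - 13*p/4 - 7/8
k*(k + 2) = k^2 + 2*k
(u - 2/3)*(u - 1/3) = u^2 - u + 2/9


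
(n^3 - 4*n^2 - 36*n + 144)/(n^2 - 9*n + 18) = (n^2 + 2*n - 24)/(n - 3)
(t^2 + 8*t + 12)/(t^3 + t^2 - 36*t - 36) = (t + 2)/(t^2 - 5*t - 6)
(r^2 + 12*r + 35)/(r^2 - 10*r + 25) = (r^2 + 12*r + 35)/(r^2 - 10*r + 25)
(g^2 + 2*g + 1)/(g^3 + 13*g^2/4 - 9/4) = 4*(g + 1)/(4*g^2 + 9*g - 9)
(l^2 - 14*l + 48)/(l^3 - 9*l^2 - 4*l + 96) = (l - 6)/(l^2 - l - 12)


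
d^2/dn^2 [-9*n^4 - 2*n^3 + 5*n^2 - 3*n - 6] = -108*n^2 - 12*n + 10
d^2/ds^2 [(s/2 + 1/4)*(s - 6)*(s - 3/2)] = 3*s - 7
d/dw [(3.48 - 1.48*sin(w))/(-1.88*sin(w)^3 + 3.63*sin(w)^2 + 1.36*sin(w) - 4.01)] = (-5.5648*sin(w)^3 + 24.9996*sin(w)^2 - 25.2648*sin(w) + 1.202)*cos(w)/(3.5344*sin(w)^6 - 13.6488*sin(w)^5 + 8.0633*sin(w)^4 + 24.9512*sin(w)^3 - 27.263*sin(w)^2 - 10.9072*sin(w) + 16.0801)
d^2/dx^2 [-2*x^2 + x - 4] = -4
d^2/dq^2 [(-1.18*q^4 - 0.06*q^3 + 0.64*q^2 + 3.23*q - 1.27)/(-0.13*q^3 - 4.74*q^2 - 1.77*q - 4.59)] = (3.5527136788005e-15*q^7 + 52.384924*q^6 + 54.76479*q^5 + 164.98722*q^4 + 36.10425*q^3 + 580.878954*q^2 + 488.610846*q - 21.788388)/(0.002197*q^9 + 0.240318*q^8 + 8.852103*q^7 + 113.273181*q^6 + 137.494935*q^5 + 360.265644*q^4 + 244.816884*q^3 + 342.728415*q^2 + 111.871611*q + 96.702579)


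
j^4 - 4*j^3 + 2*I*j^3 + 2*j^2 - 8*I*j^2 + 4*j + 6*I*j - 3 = (j - 3)*(j - 1)*(j + I)^2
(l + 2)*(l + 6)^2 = l^3 + 14*l^2 + 60*l + 72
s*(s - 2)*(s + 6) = s^3 + 4*s^2 - 12*s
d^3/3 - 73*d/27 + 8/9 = (d/3 + 1)*(d - 8/3)*(d - 1/3)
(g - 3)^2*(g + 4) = g^3 - 2*g^2 - 15*g + 36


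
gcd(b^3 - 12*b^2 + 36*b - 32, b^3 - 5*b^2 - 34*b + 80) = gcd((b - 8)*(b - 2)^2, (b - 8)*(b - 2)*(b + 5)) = b^2 - 10*b + 16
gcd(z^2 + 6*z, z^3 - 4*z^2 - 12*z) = z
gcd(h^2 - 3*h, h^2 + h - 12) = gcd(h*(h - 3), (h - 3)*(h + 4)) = h - 3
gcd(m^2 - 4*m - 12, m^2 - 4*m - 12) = m^2 - 4*m - 12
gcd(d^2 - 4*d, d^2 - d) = d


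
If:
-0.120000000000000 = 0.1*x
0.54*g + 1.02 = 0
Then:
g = -1.89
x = -1.20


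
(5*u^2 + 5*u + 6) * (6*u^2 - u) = 30*u^4 + 25*u^3 + 31*u^2 - 6*u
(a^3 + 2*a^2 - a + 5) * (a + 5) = a^4 + 7*a^3 + 9*a^2 + 25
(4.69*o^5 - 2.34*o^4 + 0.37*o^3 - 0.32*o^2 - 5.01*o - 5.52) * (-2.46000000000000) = -11.5374*o^5 + 5.7564*o^4 - 0.9102*o^3 + 0.7872*o^2 + 12.3246*o + 13.5792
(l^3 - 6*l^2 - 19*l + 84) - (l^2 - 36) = l^3 - 7*l^2 - 19*l + 120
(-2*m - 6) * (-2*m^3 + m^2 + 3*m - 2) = 4*m^4 + 10*m^3 - 12*m^2 - 14*m + 12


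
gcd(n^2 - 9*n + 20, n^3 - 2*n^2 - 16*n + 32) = n - 4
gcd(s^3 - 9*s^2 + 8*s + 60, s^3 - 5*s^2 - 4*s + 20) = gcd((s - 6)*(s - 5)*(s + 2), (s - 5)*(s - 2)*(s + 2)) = s^2 - 3*s - 10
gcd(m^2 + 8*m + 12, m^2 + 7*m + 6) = m + 6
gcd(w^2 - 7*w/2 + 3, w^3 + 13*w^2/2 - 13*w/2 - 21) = w - 2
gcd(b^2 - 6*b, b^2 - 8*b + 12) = b - 6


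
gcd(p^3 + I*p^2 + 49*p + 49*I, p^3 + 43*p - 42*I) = p + 7*I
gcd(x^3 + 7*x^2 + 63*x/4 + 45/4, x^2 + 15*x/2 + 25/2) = x + 5/2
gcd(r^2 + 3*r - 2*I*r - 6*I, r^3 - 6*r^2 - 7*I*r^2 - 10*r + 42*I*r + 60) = r - 2*I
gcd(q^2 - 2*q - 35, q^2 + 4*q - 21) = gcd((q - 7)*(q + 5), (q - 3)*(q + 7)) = 1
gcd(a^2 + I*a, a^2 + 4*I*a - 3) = a + I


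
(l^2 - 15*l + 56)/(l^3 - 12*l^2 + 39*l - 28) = (l - 8)/(l^2 - 5*l + 4)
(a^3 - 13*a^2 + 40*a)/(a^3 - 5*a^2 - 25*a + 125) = a*(a - 8)/(a^2 - 25)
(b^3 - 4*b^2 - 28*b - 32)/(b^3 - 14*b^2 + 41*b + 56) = (b^2 + 4*b + 4)/(b^2 - 6*b - 7)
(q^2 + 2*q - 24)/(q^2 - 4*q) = (q + 6)/q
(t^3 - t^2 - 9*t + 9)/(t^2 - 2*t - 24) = (-t^3 + t^2 + 9*t - 9)/(-t^2 + 2*t + 24)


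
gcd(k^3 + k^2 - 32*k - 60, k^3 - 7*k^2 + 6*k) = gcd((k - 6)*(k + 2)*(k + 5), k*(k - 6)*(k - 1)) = k - 6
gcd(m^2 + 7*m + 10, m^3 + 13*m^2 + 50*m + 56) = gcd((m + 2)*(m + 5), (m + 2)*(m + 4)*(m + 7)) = m + 2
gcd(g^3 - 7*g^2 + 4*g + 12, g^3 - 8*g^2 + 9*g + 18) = g^2 - 5*g - 6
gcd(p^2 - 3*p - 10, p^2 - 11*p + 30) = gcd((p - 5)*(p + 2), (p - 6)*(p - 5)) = p - 5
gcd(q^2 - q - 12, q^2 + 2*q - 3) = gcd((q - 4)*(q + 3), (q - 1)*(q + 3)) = q + 3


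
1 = 1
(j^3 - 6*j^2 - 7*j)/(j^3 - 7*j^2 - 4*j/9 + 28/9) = 9*j*(j + 1)/(9*j^2 - 4)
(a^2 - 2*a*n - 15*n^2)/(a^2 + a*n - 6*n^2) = (a - 5*n)/(a - 2*n)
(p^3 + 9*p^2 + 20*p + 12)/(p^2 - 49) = (p^3 + 9*p^2 + 20*p + 12)/(p^2 - 49)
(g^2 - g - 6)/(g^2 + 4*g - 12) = (g^2 - g - 6)/(g^2 + 4*g - 12)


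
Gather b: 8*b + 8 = 8*b + 8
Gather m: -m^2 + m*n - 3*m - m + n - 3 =-m^2 + m*(n - 4) + n - 3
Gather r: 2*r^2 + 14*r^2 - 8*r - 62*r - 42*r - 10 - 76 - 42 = 16*r^2 - 112*r - 128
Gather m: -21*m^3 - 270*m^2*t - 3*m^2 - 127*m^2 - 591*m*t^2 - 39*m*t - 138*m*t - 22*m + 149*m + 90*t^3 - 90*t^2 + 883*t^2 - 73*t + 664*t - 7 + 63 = -21*m^3 + m^2*(-270*t - 130) + m*(-591*t^2 - 177*t + 127) + 90*t^3 + 793*t^2 + 591*t + 56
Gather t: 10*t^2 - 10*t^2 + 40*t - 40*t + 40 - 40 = 0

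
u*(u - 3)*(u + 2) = u^3 - u^2 - 6*u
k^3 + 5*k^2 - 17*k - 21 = (k - 3)*(k + 1)*(k + 7)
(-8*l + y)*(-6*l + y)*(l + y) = 48*l^3 + 34*l^2*y - 13*l*y^2 + y^3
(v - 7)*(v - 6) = v^2 - 13*v + 42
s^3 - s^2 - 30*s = s*(s - 6)*(s + 5)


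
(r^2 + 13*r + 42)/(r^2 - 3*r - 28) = (r^2 + 13*r + 42)/(r^2 - 3*r - 28)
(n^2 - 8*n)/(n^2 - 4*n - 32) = n/(n + 4)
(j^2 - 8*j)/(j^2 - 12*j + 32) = j/(j - 4)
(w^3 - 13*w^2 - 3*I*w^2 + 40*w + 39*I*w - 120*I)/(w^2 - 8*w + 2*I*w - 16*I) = (w^2 - w*(5 + 3*I) + 15*I)/(w + 2*I)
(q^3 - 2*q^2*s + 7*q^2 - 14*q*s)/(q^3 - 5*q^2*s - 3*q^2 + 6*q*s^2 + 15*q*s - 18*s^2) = q*(q + 7)/(q^2 - 3*q*s - 3*q + 9*s)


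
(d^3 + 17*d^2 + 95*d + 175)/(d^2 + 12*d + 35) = d + 5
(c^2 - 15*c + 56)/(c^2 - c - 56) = (c - 7)/(c + 7)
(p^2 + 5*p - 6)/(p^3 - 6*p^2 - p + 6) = (p + 6)/(p^2 - 5*p - 6)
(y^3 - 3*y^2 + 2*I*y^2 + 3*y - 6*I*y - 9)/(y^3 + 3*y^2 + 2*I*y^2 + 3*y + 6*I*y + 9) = (y - 3)/(y + 3)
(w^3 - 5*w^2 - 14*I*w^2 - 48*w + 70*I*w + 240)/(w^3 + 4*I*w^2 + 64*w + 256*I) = (w^2 - w*(5 + 6*I) + 30*I)/(w^2 + 12*I*w - 32)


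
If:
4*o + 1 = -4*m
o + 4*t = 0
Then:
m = 4*t - 1/4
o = -4*t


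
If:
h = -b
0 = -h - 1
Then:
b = 1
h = -1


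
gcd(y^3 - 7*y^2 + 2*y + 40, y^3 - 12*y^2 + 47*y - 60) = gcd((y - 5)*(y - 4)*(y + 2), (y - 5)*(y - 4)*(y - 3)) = y^2 - 9*y + 20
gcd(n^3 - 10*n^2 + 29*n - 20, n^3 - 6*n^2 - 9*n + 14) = n - 1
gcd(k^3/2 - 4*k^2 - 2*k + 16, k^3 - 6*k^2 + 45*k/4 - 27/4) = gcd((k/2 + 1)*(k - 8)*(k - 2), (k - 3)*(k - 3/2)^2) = 1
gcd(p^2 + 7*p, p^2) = p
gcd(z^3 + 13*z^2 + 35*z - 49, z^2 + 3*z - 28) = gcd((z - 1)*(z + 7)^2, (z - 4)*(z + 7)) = z + 7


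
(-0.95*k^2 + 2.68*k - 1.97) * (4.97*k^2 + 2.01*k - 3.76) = -4.7215*k^4 + 11.4101*k^3 - 0.832099999999999*k^2 - 14.0365*k + 7.4072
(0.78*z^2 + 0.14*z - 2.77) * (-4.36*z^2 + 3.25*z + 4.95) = -3.4008*z^4 + 1.9246*z^3 + 16.3932*z^2 - 8.3095*z - 13.7115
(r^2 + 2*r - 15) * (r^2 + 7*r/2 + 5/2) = r^4 + 11*r^3/2 - 11*r^2/2 - 95*r/2 - 75/2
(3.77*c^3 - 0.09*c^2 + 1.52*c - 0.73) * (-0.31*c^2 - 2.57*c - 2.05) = -1.1687*c^5 - 9.661*c^4 - 7.9684*c^3 - 3.4956*c^2 - 1.2399*c + 1.4965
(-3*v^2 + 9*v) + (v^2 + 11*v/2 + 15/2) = -2*v^2 + 29*v/2 + 15/2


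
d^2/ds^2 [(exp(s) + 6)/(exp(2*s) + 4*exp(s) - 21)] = (exp(4*s) + 20*exp(3*s) + 198*exp(2*s) + 684*exp(s) + 945)*exp(s)/(exp(6*s) + 12*exp(5*s) - 15*exp(4*s) - 440*exp(3*s) + 315*exp(2*s) + 5292*exp(s) - 9261)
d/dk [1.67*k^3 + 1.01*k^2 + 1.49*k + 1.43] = 5.01*k^2 + 2.02*k + 1.49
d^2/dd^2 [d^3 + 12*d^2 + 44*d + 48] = 6*d + 24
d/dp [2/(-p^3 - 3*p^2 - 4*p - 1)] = 2*(3*p^2 + 6*p + 4)/(p^3 + 3*p^2 + 4*p + 1)^2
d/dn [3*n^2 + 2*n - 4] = 6*n + 2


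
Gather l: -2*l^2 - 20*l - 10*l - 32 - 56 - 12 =-2*l^2 - 30*l - 100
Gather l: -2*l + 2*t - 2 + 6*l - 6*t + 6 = 4*l - 4*t + 4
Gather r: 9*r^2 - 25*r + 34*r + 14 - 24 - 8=9*r^2 + 9*r - 18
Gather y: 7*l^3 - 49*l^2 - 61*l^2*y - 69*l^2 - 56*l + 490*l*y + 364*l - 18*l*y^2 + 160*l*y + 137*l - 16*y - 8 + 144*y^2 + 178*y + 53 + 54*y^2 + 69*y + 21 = 7*l^3 - 118*l^2 + 445*l + y^2*(198 - 18*l) + y*(-61*l^2 + 650*l + 231) + 66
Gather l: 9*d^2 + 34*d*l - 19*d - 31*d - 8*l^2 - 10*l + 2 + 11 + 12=9*d^2 - 50*d - 8*l^2 + l*(34*d - 10) + 25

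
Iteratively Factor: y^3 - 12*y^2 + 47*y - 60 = (y - 5)*(y^2 - 7*y + 12) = (y - 5)*(y - 4)*(y - 3)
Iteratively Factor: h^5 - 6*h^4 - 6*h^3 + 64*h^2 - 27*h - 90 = (h + 3)*(h^4 - 9*h^3 + 21*h^2 + h - 30) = (h - 5)*(h + 3)*(h^3 - 4*h^2 + h + 6) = (h - 5)*(h - 3)*(h + 3)*(h^2 - h - 2) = (h - 5)*(h - 3)*(h - 2)*(h + 3)*(h + 1)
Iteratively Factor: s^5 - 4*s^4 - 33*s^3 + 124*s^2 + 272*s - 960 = (s + 4)*(s^4 - 8*s^3 - s^2 + 128*s - 240) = (s + 4)^2*(s^3 - 12*s^2 + 47*s - 60) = (s - 3)*(s + 4)^2*(s^2 - 9*s + 20) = (s - 4)*(s - 3)*(s + 4)^2*(s - 5)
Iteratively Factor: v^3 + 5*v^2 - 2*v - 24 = (v - 2)*(v^2 + 7*v + 12) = (v - 2)*(v + 4)*(v + 3)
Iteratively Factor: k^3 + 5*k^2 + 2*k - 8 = (k + 4)*(k^2 + k - 2) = (k + 2)*(k + 4)*(k - 1)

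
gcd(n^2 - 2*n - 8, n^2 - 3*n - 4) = n - 4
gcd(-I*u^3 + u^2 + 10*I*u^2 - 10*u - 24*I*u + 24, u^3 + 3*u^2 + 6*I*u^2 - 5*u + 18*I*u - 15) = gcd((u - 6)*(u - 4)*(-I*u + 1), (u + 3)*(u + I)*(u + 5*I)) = u + I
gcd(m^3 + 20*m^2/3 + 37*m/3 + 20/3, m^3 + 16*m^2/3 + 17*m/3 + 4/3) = m^2 + 5*m + 4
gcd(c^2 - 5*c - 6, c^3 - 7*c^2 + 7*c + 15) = c + 1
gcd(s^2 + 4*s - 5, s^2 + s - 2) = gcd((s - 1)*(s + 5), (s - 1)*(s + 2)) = s - 1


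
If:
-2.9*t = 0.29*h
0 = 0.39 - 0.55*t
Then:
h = -7.09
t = 0.71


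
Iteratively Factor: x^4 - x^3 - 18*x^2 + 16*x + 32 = (x + 1)*(x^3 - 2*x^2 - 16*x + 32) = (x + 1)*(x + 4)*(x^2 - 6*x + 8) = (x - 4)*(x + 1)*(x + 4)*(x - 2)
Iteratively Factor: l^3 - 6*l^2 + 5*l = (l - 1)*(l^2 - 5*l) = l*(l - 1)*(l - 5)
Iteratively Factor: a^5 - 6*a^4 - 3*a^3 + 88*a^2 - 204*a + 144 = (a - 3)*(a^4 - 3*a^3 - 12*a^2 + 52*a - 48) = (a - 3)*(a - 2)*(a^3 - a^2 - 14*a + 24) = (a - 3)*(a - 2)*(a + 4)*(a^2 - 5*a + 6) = (a - 3)^2*(a - 2)*(a + 4)*(a - 2)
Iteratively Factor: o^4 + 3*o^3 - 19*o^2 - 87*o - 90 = (o + 3)*(o^3 - 19*o - 30) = (o - 5)*(o + 3)*(o^2 + 5*o + 6) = (o - 5)*(o + 3)^2*(o + 2)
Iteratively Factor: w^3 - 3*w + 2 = (w - 1)*(w^2 + w - 2) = (w - 1)*(w + 2)*(w - 1)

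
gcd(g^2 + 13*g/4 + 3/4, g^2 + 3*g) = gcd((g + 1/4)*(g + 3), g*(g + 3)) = g + 3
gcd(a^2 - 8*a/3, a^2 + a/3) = a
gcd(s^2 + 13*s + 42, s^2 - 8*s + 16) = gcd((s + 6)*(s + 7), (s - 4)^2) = 1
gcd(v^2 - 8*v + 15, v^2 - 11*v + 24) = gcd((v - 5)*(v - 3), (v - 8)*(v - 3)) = v - 3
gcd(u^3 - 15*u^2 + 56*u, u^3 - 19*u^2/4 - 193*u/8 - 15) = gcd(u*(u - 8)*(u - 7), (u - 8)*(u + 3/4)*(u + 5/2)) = u - 8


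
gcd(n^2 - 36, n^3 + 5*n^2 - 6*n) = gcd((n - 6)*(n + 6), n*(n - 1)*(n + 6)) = n + 6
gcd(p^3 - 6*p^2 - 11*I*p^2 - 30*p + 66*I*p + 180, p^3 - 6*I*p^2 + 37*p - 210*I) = p - 5*I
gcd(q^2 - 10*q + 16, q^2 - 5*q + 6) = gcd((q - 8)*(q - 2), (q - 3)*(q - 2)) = q - 2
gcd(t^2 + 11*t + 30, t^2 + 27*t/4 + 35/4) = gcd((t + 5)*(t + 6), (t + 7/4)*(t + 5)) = t + 5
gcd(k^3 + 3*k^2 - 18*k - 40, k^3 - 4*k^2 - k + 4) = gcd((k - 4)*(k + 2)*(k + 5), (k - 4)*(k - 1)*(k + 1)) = k - 4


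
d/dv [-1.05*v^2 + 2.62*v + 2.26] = 2.62 - 2.1*v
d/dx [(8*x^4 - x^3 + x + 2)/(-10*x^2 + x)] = 2*(-80*x^5 + 17*x^4 - x^3 + 5*x^2 + 20*x - 1)/(x^2*(100*x^2 - 20*x + 1))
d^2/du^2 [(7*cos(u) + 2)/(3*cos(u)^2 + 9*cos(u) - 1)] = 2*(-567*(1 - cos(2*u))^2*cos(u) + 117*(1 - cos(2*u))^2 + 1340*cos(u) + 186*cos(2*u) - 666*cos(3*u) + 126*cos(5*u) + 1566)/(18*cos(u) + 3*cos(2*u) + 1)^3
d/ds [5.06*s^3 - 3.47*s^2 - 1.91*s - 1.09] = 15.18*s^2 - 6.94*s - 1.91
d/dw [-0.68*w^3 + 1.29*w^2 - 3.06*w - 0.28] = -2.04*w^2 + 2.58*w - 3.06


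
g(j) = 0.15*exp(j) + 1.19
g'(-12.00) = 0.00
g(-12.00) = 1.19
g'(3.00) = 3.01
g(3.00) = 4.20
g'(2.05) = 1.17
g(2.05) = 2.36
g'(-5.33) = 0.00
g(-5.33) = 1.19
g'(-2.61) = 0.01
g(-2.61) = 1.20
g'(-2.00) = 0.02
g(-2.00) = 1.21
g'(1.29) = 0.54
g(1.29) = 1.73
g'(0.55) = 0.26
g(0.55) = 1.45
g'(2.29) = 1.48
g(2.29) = 2.67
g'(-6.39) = 0.00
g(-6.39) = 1.19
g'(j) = 0.15*exp(j)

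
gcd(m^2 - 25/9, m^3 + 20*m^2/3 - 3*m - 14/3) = 1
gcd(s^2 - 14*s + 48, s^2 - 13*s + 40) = s - 8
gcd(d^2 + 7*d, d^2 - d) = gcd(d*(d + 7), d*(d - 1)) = d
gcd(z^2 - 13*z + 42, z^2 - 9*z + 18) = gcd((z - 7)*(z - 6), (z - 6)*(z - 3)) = z - 6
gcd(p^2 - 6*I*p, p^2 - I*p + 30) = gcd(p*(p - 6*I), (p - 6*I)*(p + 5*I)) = p - 6*I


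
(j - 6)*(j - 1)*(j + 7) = j^3 - 43*j + 42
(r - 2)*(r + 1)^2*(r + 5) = r^4 + 5*r^3 - 3*r^2 - 17*r - 10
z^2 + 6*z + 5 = (z + 1)*(z + 5)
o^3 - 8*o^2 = o^2*(o - 8)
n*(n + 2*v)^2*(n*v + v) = n^4*v + 4*n^3*v^2 + n^3*v + 4*n^2*v^3 + 4*n^2*v^2 + 4*n*v^3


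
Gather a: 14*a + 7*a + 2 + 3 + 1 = 21*a + 6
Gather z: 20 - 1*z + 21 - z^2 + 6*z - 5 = -z^2 + 5*z + 36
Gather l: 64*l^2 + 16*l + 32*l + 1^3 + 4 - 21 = 64*l^2 + 48*l - 16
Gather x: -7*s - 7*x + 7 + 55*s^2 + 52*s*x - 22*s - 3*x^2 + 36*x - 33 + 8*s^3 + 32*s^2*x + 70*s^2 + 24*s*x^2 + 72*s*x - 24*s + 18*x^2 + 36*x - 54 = 8*s^3 + 125*s^2 - 53*s + x^2*(24*s + 15) + x*(32*s^2 + 124*s + 65) - 80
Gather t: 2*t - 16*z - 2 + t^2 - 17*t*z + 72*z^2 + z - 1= t^2 + t*(2 - 17*z) + 72*z^2 - 15*z - 3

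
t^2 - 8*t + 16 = (t - 4)^2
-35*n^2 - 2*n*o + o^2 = (-7*n + o)*(5*n + o)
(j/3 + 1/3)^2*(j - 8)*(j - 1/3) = j^4/9 - 19*j^3/27 - 13*j^2/9 - j/3 + 8/27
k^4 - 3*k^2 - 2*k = k*(k - 2)*(k + 1)^2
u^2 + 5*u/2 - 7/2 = (u - 1)*(u + 7/2)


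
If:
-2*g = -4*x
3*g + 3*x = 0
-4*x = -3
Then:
No Solution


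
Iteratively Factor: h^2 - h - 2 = (h + 1)*(h - 2)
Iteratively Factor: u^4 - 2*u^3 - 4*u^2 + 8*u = (u - 2)*(u^3 - 4*u) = (u - 2)^2*(u^2 + 2*u) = (u - 2)^2*(u + 2)*(u)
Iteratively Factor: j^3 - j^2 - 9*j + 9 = (j + 3)*(j^2 - 4*j + 3) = (j - 3)*(j + 3)*(j - 1)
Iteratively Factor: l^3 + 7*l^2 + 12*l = (l)*(l^2 + 7*l + 12) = l*(l + 4)*(l + 3)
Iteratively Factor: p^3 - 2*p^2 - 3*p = (p + 1)*(p^2 - 3*p) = (p - 3)*(p + 1)*(p)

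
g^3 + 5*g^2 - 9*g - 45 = (g - 3)*(g + 3)*(g + 5)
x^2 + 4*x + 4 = (x + 2)^2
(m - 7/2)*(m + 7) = m^2 + 7*m/2 - 49/2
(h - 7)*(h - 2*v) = h^2 - 2*h*v - 7*h + 14*v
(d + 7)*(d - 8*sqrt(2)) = d^2 - 8*sqrt(2)*d + 7*d - 56*sqrt(2)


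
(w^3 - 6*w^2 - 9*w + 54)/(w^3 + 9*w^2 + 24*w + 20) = (w^3 - 6*w^2 - 9*w + 54)/(w^3 + 9*w^2 + 24*w + 20)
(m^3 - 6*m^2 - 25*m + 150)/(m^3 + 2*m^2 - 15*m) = (m^2 - 11*m + 30)/(m*(m - 3))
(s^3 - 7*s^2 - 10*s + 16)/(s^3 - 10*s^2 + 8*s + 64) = (s - 1)/(s - 4)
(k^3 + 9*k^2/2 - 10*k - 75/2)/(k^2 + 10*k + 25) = (2*k^2 - k - 15)/(2*(k + 5))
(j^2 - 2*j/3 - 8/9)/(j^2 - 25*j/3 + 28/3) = (j + 2/3)/(j - 7)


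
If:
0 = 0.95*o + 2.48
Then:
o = -2.61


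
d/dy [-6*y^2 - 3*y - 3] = -12*y - 3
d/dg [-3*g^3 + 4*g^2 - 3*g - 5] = -9*g^2 + 8*g - 3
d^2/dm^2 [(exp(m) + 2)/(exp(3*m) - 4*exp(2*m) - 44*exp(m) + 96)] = (4*exp(6*m) + 6*exp(5*m) + 104*exp(4*m) - 1472*exp(3*m) + 1632*exp(2*m) + 11168*exp(m) + 17664)*exp(m)/(exp(9*m) - 12*exp(8*m) - 84*exp(7*m) + 1280*exp(6*m) + 1392*exp(5*m) - 43968*exp(4*m) + 43840*exp(3*m) + 446976*exp(2*m) - 1216512*exp(m) + 884736)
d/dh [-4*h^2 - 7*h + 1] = -8*h - 7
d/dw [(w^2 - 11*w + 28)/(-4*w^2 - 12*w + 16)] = (-7*w^2/2 + 16*w + 10)/(w^4 + 6*w^3 + w^2 - 24*w + 16)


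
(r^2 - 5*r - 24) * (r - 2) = r^3 - 7*r^2 - 14*r + 48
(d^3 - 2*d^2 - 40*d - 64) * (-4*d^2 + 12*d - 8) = -4*d^5 + 20*d^4 + 128*d^3 - 208*d^2 - 448*d + 512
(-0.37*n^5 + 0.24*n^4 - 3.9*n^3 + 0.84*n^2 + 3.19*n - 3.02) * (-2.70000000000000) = 0.999*n^5 - 0.648*n^4 + 10.53*n^3 - 2.268*n^2 - 8.613*n + 8.154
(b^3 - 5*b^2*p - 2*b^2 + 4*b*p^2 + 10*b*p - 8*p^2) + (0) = b^3 - 5*b^2*p - 2*b^2 + 4*b*p^2 + 10*b*p - 8*p^2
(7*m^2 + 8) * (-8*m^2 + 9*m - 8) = -56*m^4 + 63*m^3 - 120*m^2 + 72*m - 64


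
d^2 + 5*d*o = d*(d + 5*o)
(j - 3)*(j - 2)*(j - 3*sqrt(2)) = j^3 - 5*j^2 - 3*sqrt(2)*j^2 + 6*j + 15*sqrt(2)*j - 18*sqrt(2)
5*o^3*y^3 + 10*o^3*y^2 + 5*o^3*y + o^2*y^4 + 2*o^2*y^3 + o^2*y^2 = y*(5*o + y)*(o*y + o)^2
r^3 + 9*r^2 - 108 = (r - 3)*(r + 6)^2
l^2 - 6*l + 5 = (l - 5)*(l - 1)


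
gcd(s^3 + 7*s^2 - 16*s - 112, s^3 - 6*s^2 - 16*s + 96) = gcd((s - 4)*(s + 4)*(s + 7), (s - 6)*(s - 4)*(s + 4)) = s^2 - 16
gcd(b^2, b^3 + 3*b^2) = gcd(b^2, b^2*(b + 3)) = b^2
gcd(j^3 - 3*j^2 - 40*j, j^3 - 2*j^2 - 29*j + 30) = j + 5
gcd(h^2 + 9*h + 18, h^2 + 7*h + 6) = h + 6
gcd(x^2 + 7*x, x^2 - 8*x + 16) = 1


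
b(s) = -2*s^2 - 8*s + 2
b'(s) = -4*s - 8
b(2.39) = -28.54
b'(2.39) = -17.56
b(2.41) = -28.90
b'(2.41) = -17.64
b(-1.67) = 9.78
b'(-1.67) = -1.32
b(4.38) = -71.41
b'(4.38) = -25.52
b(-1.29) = 8.99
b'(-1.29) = -2.84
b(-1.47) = 9.44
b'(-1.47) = -2.12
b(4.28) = -68.88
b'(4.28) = -25.12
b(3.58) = -52.27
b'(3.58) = -22.32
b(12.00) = -382.00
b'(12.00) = -56.00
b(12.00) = -382.00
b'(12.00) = -56.00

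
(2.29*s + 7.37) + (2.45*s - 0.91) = 4.74*s + 6.46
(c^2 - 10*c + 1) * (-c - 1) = -c^3 + 9*c^2 + 9*c - 1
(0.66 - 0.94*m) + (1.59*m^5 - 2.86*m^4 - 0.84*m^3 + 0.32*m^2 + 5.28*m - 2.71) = 1.59*m^5 - 2.86*m^4 - 0.84*m^3 + 0.32*m^2 + 4.34*m - 2.05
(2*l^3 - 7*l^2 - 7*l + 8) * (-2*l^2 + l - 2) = -4*l^5 + 16*l^4 + 3*l^3 - 9*l^2 + 22*l - 16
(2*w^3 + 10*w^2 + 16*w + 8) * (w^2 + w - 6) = 2*w^5 + 12*w^4 + 14*w^3 - 36*w^2 - 88*w - 48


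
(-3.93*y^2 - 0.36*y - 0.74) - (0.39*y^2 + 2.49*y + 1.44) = -4.32*y^2 - 2.85*y - 2.18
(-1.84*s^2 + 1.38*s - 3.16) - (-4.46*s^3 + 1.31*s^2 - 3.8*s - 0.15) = 4.46*s^3 - 3.15*s^2 + 5.18*s - 3.01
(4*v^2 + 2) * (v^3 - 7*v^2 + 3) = 4*v^5 - 28*v^4 + 2*v^3 - 2*v^2 + 6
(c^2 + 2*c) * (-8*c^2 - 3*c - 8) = -8*c^4 - 19*c^3 - 14*c^2 - 16*c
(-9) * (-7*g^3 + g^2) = 63*g^3 - 9*g^2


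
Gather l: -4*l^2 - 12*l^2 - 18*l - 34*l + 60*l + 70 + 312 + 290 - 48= -16*l^2 + 8*l + 624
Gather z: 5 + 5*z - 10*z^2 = -10*z^2 + 5*z + 5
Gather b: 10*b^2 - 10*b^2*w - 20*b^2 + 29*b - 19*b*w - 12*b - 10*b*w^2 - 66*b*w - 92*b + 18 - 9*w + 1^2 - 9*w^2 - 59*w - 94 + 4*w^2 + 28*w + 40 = b^2*(-10*w - 10) + b*(-10*w^2 - 85*w - 75) - 5*w^2 - 40*w - 35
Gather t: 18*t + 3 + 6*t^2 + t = 6*t^2 + 19*t + 3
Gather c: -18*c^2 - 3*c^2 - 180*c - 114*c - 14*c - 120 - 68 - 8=-21*c^2 - 308*c - 196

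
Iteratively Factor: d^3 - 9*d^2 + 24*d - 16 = (d - 4)*(d^2 - 5*d + 4) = (d - 4)*(d - 1)*(d - 4)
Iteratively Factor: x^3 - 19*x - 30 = (x - 5)*(x^2 + 5*x + 6) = (x - 5)*(x + 2)*(x + 3)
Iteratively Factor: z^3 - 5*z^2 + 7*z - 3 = (z - 1)*(z^2 - 4*z + 3) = (z - 3)*(z - 1)*(z - 1)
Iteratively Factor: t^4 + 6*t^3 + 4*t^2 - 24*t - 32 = (t + 2)*(t^3 + 4*t^2 - 4*t - 16) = (t + 2)*(t + 4)*(t^2 - 4) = (t - 2)*(t + 2)*(t + 4)*(t + 2)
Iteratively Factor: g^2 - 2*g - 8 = (g + 2)*(g - 4)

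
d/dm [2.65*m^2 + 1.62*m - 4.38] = 5.3*m + 1.62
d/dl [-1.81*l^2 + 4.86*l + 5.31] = 4.86 - 3.62*l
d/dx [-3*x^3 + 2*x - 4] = 2 - 9*x^2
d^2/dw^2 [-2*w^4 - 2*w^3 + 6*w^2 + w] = -24*w^2 - 12*w + 12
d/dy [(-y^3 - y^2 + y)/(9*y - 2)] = (-18*y^3 - 3*y^2 + 4*y - 2)/(81*y^2 - 36*y + 4)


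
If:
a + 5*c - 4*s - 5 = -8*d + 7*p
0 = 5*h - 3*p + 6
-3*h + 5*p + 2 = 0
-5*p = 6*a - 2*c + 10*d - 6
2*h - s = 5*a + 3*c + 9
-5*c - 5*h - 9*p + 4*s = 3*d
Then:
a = 9349/712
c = -10939/712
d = -6747/712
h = -9/4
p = -7/4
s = -5885/178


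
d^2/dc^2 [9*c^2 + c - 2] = 18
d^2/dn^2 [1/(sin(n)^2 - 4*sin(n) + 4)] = 2*(-2*sin(n) + cos(2*n) + 2)/(sin(n) - 2)^4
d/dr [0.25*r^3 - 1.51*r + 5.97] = 0.75*r^2 - 1.51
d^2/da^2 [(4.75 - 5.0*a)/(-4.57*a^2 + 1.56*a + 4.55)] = ((59.015 - 137.1*a)*(-4.57*a^2 + 1.56*a + 4.55) - (5.0*a - 4.75)*(9.14*a - 1.56)*(18.28*a - 3.12))/(-4.57*a^2 + 1.56*a + 4.55)^3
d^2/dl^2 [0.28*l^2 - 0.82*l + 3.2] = 0.560000000000000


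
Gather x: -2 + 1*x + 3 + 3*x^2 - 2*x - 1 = 3*x^2 - x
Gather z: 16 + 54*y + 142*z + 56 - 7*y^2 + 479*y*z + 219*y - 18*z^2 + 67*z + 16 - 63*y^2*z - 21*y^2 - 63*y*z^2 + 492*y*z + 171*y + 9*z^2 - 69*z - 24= -28*y^2 + 444*y + z^2*(-63*y - 9) + z*(-63*y^2 + 971*y + 140) + 64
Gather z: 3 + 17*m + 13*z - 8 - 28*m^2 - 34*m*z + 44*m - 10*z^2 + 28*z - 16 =-28*m^2 + 61*m - 10*z^2 + z*(41 - 34*m) - 21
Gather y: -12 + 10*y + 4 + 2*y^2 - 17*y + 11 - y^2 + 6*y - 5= y^2 - y - 2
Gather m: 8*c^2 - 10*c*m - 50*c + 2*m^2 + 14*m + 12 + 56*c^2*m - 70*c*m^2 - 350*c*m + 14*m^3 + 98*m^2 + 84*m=8*c^2 - 50*c + 14*m^3 + m^2*(100 - 70*c) + m*(56*c^2 - 360*c + 98) + 12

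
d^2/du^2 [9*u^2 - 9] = 18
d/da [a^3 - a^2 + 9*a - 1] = 3*a^2 - 2*a + 9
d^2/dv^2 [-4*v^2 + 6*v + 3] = -8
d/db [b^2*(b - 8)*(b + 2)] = 2*b*(2*b^2 - 9*b - 16)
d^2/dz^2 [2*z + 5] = 0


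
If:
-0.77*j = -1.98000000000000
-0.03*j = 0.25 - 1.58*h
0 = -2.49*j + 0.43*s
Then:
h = 0.21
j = 2.57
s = 14.89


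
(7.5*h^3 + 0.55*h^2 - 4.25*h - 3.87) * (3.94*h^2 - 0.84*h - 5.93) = 29.55*h^5 - 4.133*h^4 - 61.682*h^3 - 14.9393*h^2 + 28.4533*h + 22.9491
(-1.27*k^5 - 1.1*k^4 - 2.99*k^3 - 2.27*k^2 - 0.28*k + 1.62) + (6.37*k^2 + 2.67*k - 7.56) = -1.27*k^5 - 1.1*k^4 - 2.99*k^3 + 4.1*k^2 + 2.39*k - 5.94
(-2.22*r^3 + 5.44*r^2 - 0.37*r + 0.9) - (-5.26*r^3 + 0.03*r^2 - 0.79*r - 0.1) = 3.04*r^3 + 5.41*r^2 + 0.42*r + 1.0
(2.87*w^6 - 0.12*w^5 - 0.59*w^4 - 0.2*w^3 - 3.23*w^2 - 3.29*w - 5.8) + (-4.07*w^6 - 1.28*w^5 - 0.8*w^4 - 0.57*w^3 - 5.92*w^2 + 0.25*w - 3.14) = -1.2*w^6 - 1.4*w^5 - 1.39*w^4 - 0.77*w^3 - 9.15*w^2 - 3.04*w - 8.94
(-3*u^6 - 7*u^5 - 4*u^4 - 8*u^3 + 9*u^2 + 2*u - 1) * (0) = 0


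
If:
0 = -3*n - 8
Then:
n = -8/3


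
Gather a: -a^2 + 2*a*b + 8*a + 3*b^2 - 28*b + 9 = -a^2 + a*(2*b + 8) + 3*b^2 - 28*b + 9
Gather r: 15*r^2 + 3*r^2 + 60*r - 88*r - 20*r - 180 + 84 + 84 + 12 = 18*r^2 - 48*r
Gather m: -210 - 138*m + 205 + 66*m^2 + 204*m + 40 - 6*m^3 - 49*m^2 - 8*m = -6*m^3 + 17*m^2 + 58*m + 35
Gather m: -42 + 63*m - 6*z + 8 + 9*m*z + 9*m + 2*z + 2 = m*(9*z + 72) - 4*z - 32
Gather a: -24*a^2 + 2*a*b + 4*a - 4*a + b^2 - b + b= -24*a^2 + 2*a*b + b^2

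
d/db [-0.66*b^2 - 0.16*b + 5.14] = -1.32*b - 0.16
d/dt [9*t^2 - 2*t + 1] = 18*t - 2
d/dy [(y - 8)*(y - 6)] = 2*y - 14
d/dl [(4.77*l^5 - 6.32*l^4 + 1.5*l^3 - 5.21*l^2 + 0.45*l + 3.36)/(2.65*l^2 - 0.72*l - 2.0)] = (37.9215*l^6 - 47.2336*l^5 - 30.0738*l^4 + 48.4*l^3 - 6.4413*l^2 + 3.032*l + 1.5192)/(7.0225*l^4 - 3.816*l^3 - 10.0816*l^2 + 2.88*l + 4.0)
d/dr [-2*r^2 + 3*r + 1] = 3 - 4*r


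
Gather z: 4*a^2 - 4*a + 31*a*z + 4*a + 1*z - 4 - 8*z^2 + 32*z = 4*a^2 - 8*z^2 + z*(31*a + 33) - 4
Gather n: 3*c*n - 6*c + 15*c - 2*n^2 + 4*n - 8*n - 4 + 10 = 9*c - 2*n^2 + n*(3*c - 4) + 6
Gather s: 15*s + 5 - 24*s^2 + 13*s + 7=-24*s^2 + 28*s + 12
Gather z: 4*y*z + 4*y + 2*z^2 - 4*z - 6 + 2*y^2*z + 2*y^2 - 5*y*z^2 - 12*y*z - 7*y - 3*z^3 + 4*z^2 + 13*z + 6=2*y^2 - 3*y - 3*z^3 + z^2*(6 - 5*y) + z*(2*y^2 - 8*y + 9)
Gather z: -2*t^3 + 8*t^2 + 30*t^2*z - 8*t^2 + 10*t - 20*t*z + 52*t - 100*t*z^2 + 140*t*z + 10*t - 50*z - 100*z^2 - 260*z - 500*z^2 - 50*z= -2*t^3 + 72*t + z^2*(-100*t - 600) + z*(30*t^2 + 120*t - 360)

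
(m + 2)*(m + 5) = m^2 + 7*m + 10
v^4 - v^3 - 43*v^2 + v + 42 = (v - 7)*(v - 1)*(v + 1)*(v + 6)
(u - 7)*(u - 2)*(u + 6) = u^3 - 3*u^2 - 40*u + 84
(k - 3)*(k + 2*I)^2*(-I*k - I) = -I*k^4 + 4*k^3 + 2*I*k^3 - 8*k^2 + 7*I*k^2 - 12*k - 8*I*k - 12*I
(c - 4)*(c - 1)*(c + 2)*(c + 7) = c^4 + 4*c^3 - 27*c^2 - 34*c + 56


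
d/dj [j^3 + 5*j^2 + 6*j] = 3*j^2 + 10*j + 6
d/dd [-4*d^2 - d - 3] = -8*d - 1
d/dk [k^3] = 3*k^2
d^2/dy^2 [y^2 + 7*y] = 2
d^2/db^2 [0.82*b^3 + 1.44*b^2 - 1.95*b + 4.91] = 4.92*b + 2.88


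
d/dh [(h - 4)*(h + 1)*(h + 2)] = 3*h^2 - 2*h - 10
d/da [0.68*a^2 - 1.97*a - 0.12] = 1.36*a - 1.97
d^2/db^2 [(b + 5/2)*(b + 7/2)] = 2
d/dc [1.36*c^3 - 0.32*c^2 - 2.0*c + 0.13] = 4.08*c^2 - 0.64*c - 2.0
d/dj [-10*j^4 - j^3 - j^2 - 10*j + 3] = -40*j^3 - 3*j^2 - 2*j - 10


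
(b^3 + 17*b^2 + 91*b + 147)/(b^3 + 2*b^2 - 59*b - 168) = (b + 7)/(b - 8)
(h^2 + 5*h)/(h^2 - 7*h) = (h + 5)/(h - 7)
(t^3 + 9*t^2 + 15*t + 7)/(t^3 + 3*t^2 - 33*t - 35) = (t + 1)/(t - 5)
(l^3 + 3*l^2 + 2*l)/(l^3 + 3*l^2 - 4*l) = (l^2 + 3*l + 2)/(l^2 + 3*l - 4)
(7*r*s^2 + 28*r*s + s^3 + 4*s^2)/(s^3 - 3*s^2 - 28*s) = (7*r + s)/(s - 7)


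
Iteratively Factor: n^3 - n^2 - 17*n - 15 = (n + 3)*(n^2 - 4*n - 5) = (n + 1)*(n + 3)*(n - 5)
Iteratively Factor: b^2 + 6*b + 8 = (b + 2)*(b + 4)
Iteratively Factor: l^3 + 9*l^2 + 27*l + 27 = (l + 3)*(l^2 + 6*l + 9) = (l + 3)^2*(l + 3)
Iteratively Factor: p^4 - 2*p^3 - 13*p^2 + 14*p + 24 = (p + 1)*(p^3 - 3*p^2 - 10*p + 24) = (p - 4)*(p + 1)*(p^2 + p - 6) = (p - 4)*(p + 1)*(p + 3)*(p - 2)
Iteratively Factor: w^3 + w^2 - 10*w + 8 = (w + 4)*(w^2 - 3*w + 2) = (w - 1)*(w + 4)*(w - 2)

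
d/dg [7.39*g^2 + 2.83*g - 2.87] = 14.78*g + 2.83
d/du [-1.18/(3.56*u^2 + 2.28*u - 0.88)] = (8.4016*u + 2.6904)/(3.56*u^2 + 2.28*u - 0.88)^2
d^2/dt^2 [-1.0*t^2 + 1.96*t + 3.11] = -2.00000000000000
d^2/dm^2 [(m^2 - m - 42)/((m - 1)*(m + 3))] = 6*(-m^3 - 39*m^2 - 87*m - 97)/(m^6 + 6*m^5 + 3*m^4 - 28*m^3 - 9*m^2 + 54*m - 27)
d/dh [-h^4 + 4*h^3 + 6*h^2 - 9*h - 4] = -4*h^3 + 12*h^2 + 12*h - 9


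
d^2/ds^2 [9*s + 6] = 0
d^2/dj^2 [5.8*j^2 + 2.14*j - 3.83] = 11.6000000000000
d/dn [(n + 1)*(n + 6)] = 2*n + 7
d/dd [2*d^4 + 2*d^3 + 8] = d^2*(8*d + 6)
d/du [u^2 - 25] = 2*u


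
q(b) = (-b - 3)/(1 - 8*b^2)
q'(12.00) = 0.00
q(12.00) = 0.01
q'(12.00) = 0.00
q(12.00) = 0.01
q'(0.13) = -9.86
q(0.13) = -3.62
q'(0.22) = -31.81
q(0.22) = -5.25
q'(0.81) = -2.50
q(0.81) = 0.90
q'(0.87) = -1.91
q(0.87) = 0.77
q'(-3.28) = 0.01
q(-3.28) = -0.00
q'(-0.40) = 215.82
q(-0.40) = 9.29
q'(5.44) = -0.01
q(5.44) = 0.04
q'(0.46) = -51.61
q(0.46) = 4.99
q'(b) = 16*b*(-b - 3)/(1 - 8*b^2)^2 - 1/(1 - 8*b^2) = (8*b^2 - 16*b*(b + 3) - 1)/(8*b^2 - 1)^2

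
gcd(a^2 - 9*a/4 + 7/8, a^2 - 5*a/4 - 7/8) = a - 7/4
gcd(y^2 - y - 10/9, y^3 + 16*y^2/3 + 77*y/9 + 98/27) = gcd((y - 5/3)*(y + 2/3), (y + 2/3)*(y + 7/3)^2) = y + 2/3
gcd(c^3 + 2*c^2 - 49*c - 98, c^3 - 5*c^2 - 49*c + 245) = c^2 - 49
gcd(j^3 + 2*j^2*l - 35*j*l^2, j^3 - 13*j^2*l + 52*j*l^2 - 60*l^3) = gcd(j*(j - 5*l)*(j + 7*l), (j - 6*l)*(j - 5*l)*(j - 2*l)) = j - 5*l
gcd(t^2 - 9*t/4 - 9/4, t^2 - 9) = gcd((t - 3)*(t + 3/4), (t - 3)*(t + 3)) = t - 3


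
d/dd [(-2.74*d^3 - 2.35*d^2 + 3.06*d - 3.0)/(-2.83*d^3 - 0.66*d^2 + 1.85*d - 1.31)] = (-4.84210000000001*d^4 + 7.1816*d^3 - 17.0297*d^2 + 2.197*d + 1.5414)/(8.0089*d^6 + 3.7356*d^5 - 10.0354*d^4 + 4.9726*d^3 + 5.1517*d^2 - 4.847*d + 1.7161)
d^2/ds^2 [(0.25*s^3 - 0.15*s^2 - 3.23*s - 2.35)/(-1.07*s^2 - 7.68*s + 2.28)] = (-7.105427357601e-15*s^4 - 25.780226*s^3 + 44.60433*s^2 + 155.350008*s + 403.360104)/(1.225043*s^6 + 26.378496*s^5 + 181.502388*s^4 + 340.568064*s^3 - 386.752752*s^2 + 119.771136*s - 11.852352)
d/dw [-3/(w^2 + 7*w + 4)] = 3*(2*w + 7)/(w^2 + 7*w + 4)^2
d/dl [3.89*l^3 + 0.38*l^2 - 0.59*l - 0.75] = 11.67*l^2 + 0.76*l - 0.59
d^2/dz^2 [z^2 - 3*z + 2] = 2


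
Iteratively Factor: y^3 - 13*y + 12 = (y + 4)*(y^2 - 4*y + 3) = (y - 1)*(y + 4)*(y - 3)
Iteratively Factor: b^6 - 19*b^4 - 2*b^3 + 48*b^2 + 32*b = (b)*(b^5 - 19*b^3 - 2*b^2 + 48*b + 32) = b*(b + 4)*(b^4 - 4*b^3 - 3*b^2 + 10*b + 8) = b*(b - 2)*(b + 4)*(b^3 - 2*b^2 - 7*b - 4) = b*(b - 2)*(b + 1)*(b + 4)*(b^2 - 3*b - 4) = b*(b - 2)*(b + 1)^2*(b + 4)*(b - 4)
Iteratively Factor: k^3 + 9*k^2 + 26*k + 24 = (k + 3)*(k^2 + 6*k + 8) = (k + 3)*(k + 4)*(k + 2)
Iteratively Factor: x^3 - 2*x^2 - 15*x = (x + 3)*(x^2 - 5*x) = x*(x + 3)*(x - 5)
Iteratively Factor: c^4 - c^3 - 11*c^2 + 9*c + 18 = (c - 3)*(c^3 + 2*c^2 - 5*c - 6) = (c - 3)*(c - 2)*(c^2 + 4*c + 3) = (c - 3)*(c - 2)*(c + 3)*(c + 1)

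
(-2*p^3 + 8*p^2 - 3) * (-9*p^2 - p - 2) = 18*p^5 - 70*p^4 - 4*p^3 + 11*p^2 + 3*p + 6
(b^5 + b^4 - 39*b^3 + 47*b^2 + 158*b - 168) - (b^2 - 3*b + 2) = b^5 + b^4 - 39*b^3 + 46*b^2 + 161*b - 170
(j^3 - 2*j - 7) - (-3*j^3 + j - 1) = 4*j^3 - 3*j - 6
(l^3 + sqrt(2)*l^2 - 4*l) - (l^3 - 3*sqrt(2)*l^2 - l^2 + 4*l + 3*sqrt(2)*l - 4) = l^2 + 4*sqrt(2)*l^2 - 8*l - 3*sqrt(2)*l + 4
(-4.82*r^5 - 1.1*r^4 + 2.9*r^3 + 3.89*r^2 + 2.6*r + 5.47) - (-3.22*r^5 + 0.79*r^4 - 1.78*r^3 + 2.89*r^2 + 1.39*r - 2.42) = -1.6*r^5 - 1.89*r^4 + 4.68*r^3 + 1.0*r^2 + 1.21*r + 7.89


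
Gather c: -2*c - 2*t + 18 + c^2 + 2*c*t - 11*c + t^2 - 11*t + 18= c^2 + c*(2*t - 13) + t^2 - 13*t + 36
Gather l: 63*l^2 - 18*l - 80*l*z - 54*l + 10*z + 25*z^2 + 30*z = 63*l^2 + l*(-80*z - 72) + 25*z^2 + 40*z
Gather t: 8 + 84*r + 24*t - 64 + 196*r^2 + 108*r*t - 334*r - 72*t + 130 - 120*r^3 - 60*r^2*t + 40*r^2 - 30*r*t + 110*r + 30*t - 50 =-120*r^3 + 236*r^2 - 140*r + t*(-60*r^2 + 78*r - 18) + 24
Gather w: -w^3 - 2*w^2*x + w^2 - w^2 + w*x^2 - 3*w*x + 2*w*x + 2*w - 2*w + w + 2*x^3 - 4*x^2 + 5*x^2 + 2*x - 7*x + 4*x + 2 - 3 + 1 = -w^3 - 2*w^2*x + w*(x^2 - x + 1) + 2*x^3 + x^2 - x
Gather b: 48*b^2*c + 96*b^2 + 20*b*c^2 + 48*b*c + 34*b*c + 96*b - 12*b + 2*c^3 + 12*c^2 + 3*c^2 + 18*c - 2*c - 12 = b^2*(48*c + 96) + b*(20*c^2 + 82*c + 84) + 2*c^3 + 15*c^2 + 16*c - 12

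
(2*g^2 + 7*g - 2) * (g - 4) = 2*g^3 - g^2 - 30*g + 8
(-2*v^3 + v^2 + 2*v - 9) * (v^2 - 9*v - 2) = -2*v^5 + 19*v^4 - 3*v^3 - 29*v^2 + 77*v + 18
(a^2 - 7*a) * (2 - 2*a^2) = -2*a^4 + 14*a^3 + 2*a^2 - 14*a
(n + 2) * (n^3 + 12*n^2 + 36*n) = n^4 + 14*n^3 + 60*n^2 + 72*n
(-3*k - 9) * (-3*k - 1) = 9*k^2 + 30*k + 9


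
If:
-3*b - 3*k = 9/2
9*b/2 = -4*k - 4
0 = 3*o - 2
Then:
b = 4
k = -11/2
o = 2/3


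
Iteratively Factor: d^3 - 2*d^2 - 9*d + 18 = (d - 3)*(d^2 + d - 6) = (d - 3)*(d + 3)*(d - 2)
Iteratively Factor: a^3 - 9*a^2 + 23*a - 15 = (a - 1)*(a^2 - 8*a + 15) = (a - 3)*(a - 1)*(a - 5)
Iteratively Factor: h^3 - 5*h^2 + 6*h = (h - 3)*(h^2 - 2*h) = (h - 3)*(h - 2)*(h)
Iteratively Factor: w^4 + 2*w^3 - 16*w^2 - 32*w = (w + 4)*(w^3 - 2*w^2 - 8*w) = (w - 4)*(w + 4)*(w^2 + 2*w) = w*(w - 4)*(w + 4)*(w + 2)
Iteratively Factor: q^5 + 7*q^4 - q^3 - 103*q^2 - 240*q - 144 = (q - 4)*(q^4 + 11*q^3 + 43*q^2 + 69*q + 36) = (q - 4)*(q + 4)*(q^3 + 7*q^2 + 15*q + 9) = (q - 4)*(q + 1)*(q + 4)*(q^2 + 6*q + 9) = (q - 4)*(q + 1)*(q + 3)*(q + 4)*(q + 3)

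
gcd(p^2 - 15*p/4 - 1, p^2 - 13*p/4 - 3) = p - 4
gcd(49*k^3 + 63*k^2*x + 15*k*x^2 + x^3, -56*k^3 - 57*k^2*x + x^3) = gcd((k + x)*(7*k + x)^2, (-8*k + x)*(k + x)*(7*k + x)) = 7*k^2 + 8*k*x + x^2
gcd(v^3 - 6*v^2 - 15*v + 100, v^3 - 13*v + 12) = v + 4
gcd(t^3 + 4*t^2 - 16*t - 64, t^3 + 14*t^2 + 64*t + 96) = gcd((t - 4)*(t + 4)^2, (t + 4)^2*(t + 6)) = t^2 + 8*t + 16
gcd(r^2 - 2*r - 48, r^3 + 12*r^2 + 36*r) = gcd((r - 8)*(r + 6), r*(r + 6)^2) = r + 6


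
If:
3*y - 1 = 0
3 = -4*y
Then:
No Solution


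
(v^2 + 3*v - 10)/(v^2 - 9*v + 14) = (v + 5)/(v - 7)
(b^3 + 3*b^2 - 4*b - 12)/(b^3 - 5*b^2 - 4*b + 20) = (b + 3)/(b - 5)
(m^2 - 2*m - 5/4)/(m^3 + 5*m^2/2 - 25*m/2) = (m + 1/2)/(m*(m + 5))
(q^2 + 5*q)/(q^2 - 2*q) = (q + 5)/(q - 2)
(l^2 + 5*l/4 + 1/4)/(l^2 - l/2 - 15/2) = (4*l^2 + 5*l + 1)/(2*(2*l^2 - l - 15))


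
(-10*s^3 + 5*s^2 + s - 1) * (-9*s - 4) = 90*s^4 - 5*s^3 - 29*s^2 + 5*s + 4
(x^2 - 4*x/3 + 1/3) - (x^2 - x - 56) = 169/3 - x/3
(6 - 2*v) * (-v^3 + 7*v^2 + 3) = 2*v^4 - 20*v^3 + 42*v^2 - 6*v + 18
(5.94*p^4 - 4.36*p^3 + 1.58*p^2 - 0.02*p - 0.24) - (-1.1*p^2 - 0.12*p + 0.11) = 5.94*p^4 - 4.36*p^3 + 2.68*p^2 + 0.1*p - 0.35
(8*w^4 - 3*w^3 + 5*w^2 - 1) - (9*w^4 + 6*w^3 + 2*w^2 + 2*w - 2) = -w^4 - 9*w^3 + 3*w^2 - 2*w + 1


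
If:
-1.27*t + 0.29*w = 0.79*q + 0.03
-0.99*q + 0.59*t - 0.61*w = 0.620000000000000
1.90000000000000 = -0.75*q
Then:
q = -2.53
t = 2.90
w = 5.90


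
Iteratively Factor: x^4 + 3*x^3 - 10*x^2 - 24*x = (x + 4)*(x^3 - x^2 - 6*x) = x*(x + 4)*(x^2 - x - 6) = x*(x - 3)*(x + 4)*(x + 2)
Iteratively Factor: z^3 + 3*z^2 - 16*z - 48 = (z + 3)*(z^2 - 16) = (z - 4)*(z + 3)*(z + 4)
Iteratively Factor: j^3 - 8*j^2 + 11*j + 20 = (j - 4)*(j^2 - 4*j - 5) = (j - 5)*(j - 4)*(j + 1)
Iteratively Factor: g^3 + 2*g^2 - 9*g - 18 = (g + 3)*(g^2 - g - 6) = (g + 2)*(g + 3)*(g - 3)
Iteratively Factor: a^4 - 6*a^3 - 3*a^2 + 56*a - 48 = (a + 3)*(a^3 - 9*a^2 + 24*a - 16) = (a - 4)*(a + 3)*(a^2 - 5*a + 4) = (a - 4)*(a - 1)*(a + 3)*(a - 4)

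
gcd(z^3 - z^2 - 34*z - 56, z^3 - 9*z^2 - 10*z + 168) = z^2 - 3*z - 28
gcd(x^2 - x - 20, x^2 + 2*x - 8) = x + 4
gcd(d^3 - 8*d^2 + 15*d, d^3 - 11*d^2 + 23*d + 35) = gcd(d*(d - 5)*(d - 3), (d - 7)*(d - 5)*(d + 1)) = d - 5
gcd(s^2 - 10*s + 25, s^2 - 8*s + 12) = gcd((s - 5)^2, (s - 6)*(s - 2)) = 1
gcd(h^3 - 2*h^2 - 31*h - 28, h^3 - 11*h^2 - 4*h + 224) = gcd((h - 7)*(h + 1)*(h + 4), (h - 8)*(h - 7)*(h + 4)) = h^2 - 3*h - 28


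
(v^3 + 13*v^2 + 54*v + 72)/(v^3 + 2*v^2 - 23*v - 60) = (v + 6)/(v - 5)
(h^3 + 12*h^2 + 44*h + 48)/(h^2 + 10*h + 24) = h + 2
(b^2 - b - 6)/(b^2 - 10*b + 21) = (b + 2)/(b - 7)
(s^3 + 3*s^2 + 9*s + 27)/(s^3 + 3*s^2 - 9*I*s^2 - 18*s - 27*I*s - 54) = (s + 3*I)/(s - 6*I)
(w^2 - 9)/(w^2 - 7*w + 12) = (w + 3)/(w - 4)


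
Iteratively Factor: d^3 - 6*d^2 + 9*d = (d)*(d^2 - 6*d + 9) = d*(d - 3)*(d - 3)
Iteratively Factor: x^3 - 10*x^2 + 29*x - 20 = (x - 5)*(x^2 - 5*x + 4) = (x - 5)*(x - 1)*(x - 4)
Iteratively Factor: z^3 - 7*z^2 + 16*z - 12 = (z - 2)*(z^2 - 5*z + 6) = (z - 2)^2*(z - 3)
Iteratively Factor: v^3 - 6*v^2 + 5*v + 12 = (v - 4)*(v^2 - 2*v - 3) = (v - 4)*(v - 3)*(v + 1)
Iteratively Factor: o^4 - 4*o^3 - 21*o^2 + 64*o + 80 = (o - 5)*(o^3 + o^2 - 16*o - 16) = (o - 5)*(o + 1)*(o^2 - 16) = (o - 5)*(o + 1)*(o + 4)*(o - 4)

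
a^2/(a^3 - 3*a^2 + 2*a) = a/(a^2 - 3*a + 2)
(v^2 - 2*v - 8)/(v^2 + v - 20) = (v + 2)/(v + 5)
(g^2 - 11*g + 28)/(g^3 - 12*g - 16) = (g - 7)/(g^2 + 4*g + 4)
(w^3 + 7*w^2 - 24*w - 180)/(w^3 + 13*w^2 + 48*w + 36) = (w - 5)/(w + 1)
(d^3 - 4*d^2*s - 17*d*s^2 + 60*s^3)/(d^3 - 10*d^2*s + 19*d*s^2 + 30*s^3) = (-d^2 - d*s + 12*s^2)/(-d^2 + 5*d*s + 6*s^2)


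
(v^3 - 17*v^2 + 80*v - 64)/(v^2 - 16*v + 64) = v - 1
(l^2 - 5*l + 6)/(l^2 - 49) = (l^2 - 5*l + 6)/(l^2 - 49)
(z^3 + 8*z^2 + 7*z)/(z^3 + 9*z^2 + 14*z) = (z + 1)/(z + 2)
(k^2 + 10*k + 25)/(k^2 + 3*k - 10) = (k + 5)/(k - 2)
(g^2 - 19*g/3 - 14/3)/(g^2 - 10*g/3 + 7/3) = (3*g^2 - 19*g - 14)/(3*g^2 - 10*g + 7)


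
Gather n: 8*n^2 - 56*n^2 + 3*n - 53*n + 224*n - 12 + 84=-48*n^2 + 174*n + 72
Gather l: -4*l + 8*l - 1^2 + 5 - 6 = 4*l - 2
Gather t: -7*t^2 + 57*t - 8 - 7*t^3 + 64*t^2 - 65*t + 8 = -7*t^3 + 57*t^2 - 8*t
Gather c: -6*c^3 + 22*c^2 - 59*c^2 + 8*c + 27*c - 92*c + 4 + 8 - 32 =-6*c^3 - 37*c^2 - 57*c - 20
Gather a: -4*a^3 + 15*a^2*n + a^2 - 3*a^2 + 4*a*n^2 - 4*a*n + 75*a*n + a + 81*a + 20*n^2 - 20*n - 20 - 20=-4*a^3 + a^2*(15*n - 2) + a*(4*n^2 + 71*n + 82) + 20*n^2 - 20*n - 40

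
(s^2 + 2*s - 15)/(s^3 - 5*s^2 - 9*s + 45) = (s + 5)/(s^2 - 2*s - 15)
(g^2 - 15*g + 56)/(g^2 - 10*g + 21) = (g - 8)/(g - 3)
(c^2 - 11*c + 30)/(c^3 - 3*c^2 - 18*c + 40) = (c - 6)/(c^2 + 2*c - 8)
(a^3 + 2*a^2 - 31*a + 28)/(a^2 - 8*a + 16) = (a^2 + 6*a - 7)/(a - 4)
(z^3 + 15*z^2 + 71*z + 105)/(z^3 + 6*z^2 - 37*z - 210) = (z + 3)/(z - 6)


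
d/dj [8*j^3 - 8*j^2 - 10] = 8*j*(3*j - 2)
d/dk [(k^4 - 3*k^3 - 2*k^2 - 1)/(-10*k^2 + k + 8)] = (-20*k^5 + 33*k^4 + 26*k^3 - 74*k^2 - 52*k + 1)/(100*k^4 - 20*k^3 - 159*k^2 + 16*k + 64)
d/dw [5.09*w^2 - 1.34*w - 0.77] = 10.18*w - 1.34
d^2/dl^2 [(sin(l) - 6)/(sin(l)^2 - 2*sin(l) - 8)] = (sin(l)^5 - 22*sin(l)^4 + 82*sin(l)^3 - 196*sin(l)^2 + 40*sin(l) + 176)/(-sin(l)^2 + 2*sin(l) + 8)^3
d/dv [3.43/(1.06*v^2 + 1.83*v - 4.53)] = (-7.2716*v - 6.2769)/(1.06*v^2 + 1.83*v - 4.53)^2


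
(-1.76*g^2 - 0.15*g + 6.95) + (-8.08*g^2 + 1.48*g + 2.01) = -9.84*g^2 + 1.33*g + 8.96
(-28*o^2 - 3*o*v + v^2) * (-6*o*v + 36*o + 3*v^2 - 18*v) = 168*o^3*v - 1008*o^3 - 66*o^2*v^2 + 396*o^2*v - 15*o*v^3 + 90*o*v^2 + 3*v^4 - 18*v^3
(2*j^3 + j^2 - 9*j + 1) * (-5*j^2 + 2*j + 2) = -10*j^5 - j^4 + 51*j^3 - 21*j^2 - 16*j + 2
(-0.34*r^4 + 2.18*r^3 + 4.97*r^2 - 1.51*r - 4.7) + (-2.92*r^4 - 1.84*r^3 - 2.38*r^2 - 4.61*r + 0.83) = -3.26*r^4 + 0.34*r^3 + 2.59*r^2 - 6.12*r - 3.87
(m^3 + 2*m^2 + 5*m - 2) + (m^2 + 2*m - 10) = m^3 + 3*m^2 + 7*m - 12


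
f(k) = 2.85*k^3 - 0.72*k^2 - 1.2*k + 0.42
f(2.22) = 25.39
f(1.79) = 12.31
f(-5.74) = -555.40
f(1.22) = 3.06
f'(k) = 8.55*k^2 - 1.44*k - 1.2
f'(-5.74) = 288.77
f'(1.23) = 9.96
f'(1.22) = 9.77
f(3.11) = 75.45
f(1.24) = 3.26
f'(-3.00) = 80.07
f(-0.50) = 0.48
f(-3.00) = -79.41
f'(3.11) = 77.02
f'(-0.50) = 1.66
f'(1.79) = 23.62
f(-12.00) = -5013.66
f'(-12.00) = 1247.28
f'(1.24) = 10.16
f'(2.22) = 37.74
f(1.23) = 3.16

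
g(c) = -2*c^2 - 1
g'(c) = -4*c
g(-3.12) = -20.47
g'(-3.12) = 12.48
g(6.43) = -83.69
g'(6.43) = -25.72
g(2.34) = -11.95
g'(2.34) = -9.36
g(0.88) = -2.55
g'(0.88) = -3.52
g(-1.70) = -6.78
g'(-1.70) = 6.80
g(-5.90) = -70.62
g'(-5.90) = 23.60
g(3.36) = -23.58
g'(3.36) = -13.44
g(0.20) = -1.08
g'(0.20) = -0.80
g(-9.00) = -163.00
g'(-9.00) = 36.00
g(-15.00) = -451.00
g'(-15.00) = 60.00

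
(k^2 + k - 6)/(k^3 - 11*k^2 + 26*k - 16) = (k + 3)/(k^2 - 9*k + 8)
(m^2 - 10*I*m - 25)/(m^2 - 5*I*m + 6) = (m^2 - 10*I*m - 25)/(m^2 - 5*I*m + 6)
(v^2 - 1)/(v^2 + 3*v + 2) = (v - 1)/(v + 2)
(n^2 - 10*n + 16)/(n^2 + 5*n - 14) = (n - 8)/(n + 7)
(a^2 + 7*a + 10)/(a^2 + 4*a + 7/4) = 4*(a^2 + 7*a + 10)/(4*a^2 + 16*a + 7)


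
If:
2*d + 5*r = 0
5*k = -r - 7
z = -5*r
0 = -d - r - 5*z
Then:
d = 0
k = -7/5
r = 0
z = 0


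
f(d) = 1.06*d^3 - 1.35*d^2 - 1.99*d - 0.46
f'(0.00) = -1.99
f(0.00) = -0.46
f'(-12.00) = 488.33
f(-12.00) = -2002.66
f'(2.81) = 15.53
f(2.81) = 6.81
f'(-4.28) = 67.82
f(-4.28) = -99.78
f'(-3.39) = 43.71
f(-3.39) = -50.52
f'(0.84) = -2.01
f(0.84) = -2.46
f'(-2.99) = 34.51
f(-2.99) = -34.91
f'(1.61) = 1.91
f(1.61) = -2.74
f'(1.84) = 3.81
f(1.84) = -2.09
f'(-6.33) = 142.52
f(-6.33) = -310.81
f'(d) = 3.18*d^2 - 2.7*d - 1.99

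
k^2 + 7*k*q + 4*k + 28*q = (k + 4)*(k + 7*q)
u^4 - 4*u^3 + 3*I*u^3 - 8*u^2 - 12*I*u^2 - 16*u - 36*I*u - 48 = (u - 6)*(u + 2)*(u - I)*(u + 4*I)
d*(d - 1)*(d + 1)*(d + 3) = d^4 + 3*d^3 - d^2 - 3*d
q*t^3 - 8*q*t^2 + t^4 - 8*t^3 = t^2*(q + t)*(t - 8)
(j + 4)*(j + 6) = j^2 + 10*j + 24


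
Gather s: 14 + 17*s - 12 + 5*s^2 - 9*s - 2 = 5*s^2 + 8*s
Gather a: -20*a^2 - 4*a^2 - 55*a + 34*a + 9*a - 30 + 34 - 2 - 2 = -24*a^2 - 12*a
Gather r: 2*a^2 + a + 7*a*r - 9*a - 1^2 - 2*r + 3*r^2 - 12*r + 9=2*a^2 - 8*a + 3*r^2 + r*(7*a - 14) + 8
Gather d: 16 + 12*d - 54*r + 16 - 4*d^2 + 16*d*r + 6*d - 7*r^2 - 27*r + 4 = -4*d^2 + d*(16*r + 18) - 7*r^2 - 81*r + 36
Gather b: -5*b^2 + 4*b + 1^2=-5*b^2 + 4*b + 1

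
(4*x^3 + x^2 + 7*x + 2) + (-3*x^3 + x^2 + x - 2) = x^3 + 2*x^2 + 8*x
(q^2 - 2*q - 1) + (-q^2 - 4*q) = -6*q - 1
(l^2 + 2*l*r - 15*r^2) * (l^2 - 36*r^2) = l^4 + 2*l^3*r - 51*l^2*r^2 - 72*l*r^3 + 540*r^4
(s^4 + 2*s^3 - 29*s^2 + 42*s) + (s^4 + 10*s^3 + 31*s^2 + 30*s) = 2*s^4 + 12*s^3 + 2*s^2 + 72*s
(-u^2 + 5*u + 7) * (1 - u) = u^3 - 6*u^2 - 2*u + 7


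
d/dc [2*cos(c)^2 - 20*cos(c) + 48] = 4*(5 - cos(c))*sin(c)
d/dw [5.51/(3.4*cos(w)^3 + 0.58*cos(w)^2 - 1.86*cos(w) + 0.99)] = (56.202*cos(w)^2 + 6.3916*cos(w) - 10.2486)*sin(w)/(3.4*cos(w)^3 + 0.58*cos(w)^2 - 1.86*cos(w) + 0.99)^2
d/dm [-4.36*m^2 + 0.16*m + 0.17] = 0.16 - 8.72*m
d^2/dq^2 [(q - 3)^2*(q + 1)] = 6*q - 10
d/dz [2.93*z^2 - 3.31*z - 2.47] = 5.86*z - 3.31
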